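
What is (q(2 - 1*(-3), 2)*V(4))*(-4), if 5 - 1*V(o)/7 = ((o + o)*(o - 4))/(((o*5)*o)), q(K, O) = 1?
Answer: -140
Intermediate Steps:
V(o) = 35 - 14*(-4 + o)/(5*o) (V(o) = 35 - 7*(o + o)*(o - 4)/((o*5)*o) = 35 - 7*(2*o)*(-4 + o)/((5*o)*o) = 35 - 7*2*o*(-4 + o)/(5*o²) = 35 - 7*2*o*(-4 + o)*1/(5*o²) = 35 - 14*(-4 + o)/(5*o))
(q(2 - 1*(-3), 2)*V(4))*(-4) = (1*((7/5)*(8 + 23*4)/4))*(-4) = (1*((7/5)*(¼)*(8 + 92)))*(-4) = (1*((7/5)*(¼)*100))*(-4) = (1*35)*(-4) = 35*(-4) = -140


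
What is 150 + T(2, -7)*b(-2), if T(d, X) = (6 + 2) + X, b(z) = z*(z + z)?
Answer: 158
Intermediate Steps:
b(z) = 2*z² (b(z) = z*(2*z) = 2*z²)
T(d, X) = 8 + X
150 + T(2, -7)*b(-2) = 150 + (8 - 7)*(2*(-2)²) = 150 + 1*(2*4) = 150 + 1*8 = 150 + 8 = 158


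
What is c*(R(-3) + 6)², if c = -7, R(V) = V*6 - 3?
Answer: -1575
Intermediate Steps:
R(V) = -3 + 6*V (R(V) = 6*V - 3 = -3 + 6*V)
c*(R(-3) + 6)² = -7*((-3 + 6*(-3)) + 6)² = -7*((-3 - 18) + 6)² = -7*(-21 + 6)² = -7*(-15)² = -7*225 = -1575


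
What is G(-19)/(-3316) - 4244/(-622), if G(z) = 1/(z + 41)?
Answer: 154803833/22688072 ≈ 6.8231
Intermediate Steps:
G(z) = 1/(41 + z)
G(-19)/(-3316) - 4244/(-622) = 1/((41 - 19)*(-3316)) - 4244/(-622) = -1/3316/22 - 4244*(-1/622) = (1/22)*(-1/3316) + 2122/311 = -1/72952 + 2122/311 = 154803833/22688072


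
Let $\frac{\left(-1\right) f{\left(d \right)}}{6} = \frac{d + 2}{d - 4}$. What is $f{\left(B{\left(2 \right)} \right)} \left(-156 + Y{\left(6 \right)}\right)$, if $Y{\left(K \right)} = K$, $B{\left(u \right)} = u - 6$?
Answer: $225$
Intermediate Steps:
$B{\left(u \right)} = -6 + u$ ($B{\left(u \right)} = u - 6 = -6 + u$)
$f{\left(d \right)} = - \frac{6 \left(2 + d\right)}{-4 + d}$ ($f{\left(d \right)} = - 6 \frac{d + 2}{d - 4} = - 6 \frac{2 + d}{-4 + d} = - \frac{6 \left(2 + d\right)}{-4 + d}$)
$f{\left(B{\left(2 \right)} \right)} \left(-156 + Y{\left(6 \right)}\right) = \frac{6 \left(-2 - \left(-6 + 2\right)\right)}{-4 + \left(-6 + 2\right)} \left(-156 + 6\right) = \frac{6 \left(-2 - -4\right)}{-4 - 4} \left(-150\right) = \frac{6 \left(-2 + 4\right)}{-8} \left(-150\right) = 6 \left(- \frac{1}{8}\right) 2 \left(-150\right) = \left(- \frac{3}{2}\right) \left(-150\right) = 225$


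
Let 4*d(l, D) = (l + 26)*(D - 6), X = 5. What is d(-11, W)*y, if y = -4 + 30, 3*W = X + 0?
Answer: -845/2 ≈ -422.50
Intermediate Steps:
W = 5/3 (W = (5 + 0)/3 = (⅓)*5 = 5/3 ≈ 1.6667)
y = 26
d(l, D) = (-6 + D)*(26 + l)/4 (d(l, D) = ((l + 26)*(D - 6))/4 = ((26 + l)*(-6 + D))/4 = ((-6 + D)*(26 + l))/4 = (-6 + D)*(26 + l)/4)
d(-11, W)*y = (-39 - 3/2*(-11) + (13/2)*(5/3) + (¼)*(5/3)*(-11))*26 = (-39 + 33/2 + 65/6 - 55/12)*26 = -65/4*26 = -845/2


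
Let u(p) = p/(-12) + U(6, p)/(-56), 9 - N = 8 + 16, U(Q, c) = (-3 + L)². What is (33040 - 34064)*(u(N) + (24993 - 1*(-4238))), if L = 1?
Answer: -209536256/7 ≈ -2.9934e+7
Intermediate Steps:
U(Q, c) = 4 (U(Q, c) = (-3 + 1)² = (-2)² = 4)
N = -15 (N = 9 - (8 + 16) = 9 - 1*24 = 9 - 24 = -15)
u(p) = -1/14 - p/12 (u(p) = p/(-12) + 4/(-56) = p*(-1/12) + 4*(-1/56) = -p/12 - 1/14 = -1/14 - p/12)
(33040 - 34064)*(u(N) + (24993 - 1*(-4238))) = (33040 - 34064)*((-1/14 - 1/12*(-15)) + (24993 - 1*(-4238))) = -1024*((-1/14 + 5/4) + (24993 + 4238)) = -1024*(33/28 + 29231) = -1024*818501/28 = -209536256/7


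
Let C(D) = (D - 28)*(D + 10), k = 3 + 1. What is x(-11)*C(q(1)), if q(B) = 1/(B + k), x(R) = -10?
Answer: 14178/5 ≈ 2835.6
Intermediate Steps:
k = 4
q(B) = 1/(4 + B) (q(B) = 1/(B + 4) = 1/(4 + B))
C(D) = (-28 + D)*(10 + D)
x(-11)*C(q(1)) = -10*(-280 + (1/(4 + 1))**2 - 18/(4 + 1)) = -10*(-280 + (1/5)**2 - 18/5) = -10*(-280 + (1/5)**2 - 18*1/5) = -10*(-280 + 1/25 - 18/5) = -10*(-7089/25) = 14178/5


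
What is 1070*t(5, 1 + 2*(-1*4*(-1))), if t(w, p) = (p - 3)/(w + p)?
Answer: 3210/7 ≈ 458.57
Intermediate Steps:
t(w, p) = (-3 + p)/(p + w)
1070*t(5, 1 + 2*(-1*4*(-1))) = 1070*((-3 + (1 + 2*(-1*4*(-1))))/((1 + 2*(-1*4*(-1))) + 5)) = 1070*((-3 + (1 + 2*(-4*(-1))))/((1 + 2*(-4*(-1))) + 5)) = 1070*((-3 + (1 + 2*4))/((1 + 2*4) + 5)) = 1070*((-3 + (1 + 8))/((1 + 8) + 5)) = 1070*((-3 + 9)/(9 + 5)) = 1070*(6/14) = 1070*((1/14)*6) = 1070*(3/7) = 3210/7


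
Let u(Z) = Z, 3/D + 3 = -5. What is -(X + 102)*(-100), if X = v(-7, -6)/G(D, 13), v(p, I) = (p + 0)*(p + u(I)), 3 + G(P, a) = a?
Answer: 11110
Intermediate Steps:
D = -3/8 (D = 3/(-3 - 5) = 3/(-8) = 3*(-⅛) = -3/8 ≈ -0.37500)
G(P, a) = -3 + a
v(p, I) = p*(I + p) (v(p, I) = (p + 0)*(p + I) = p*(I + p))
X = 91/10 (X = (-7*(-6 - 7))/(-3 + 13) = -7*(-13)/10 = 91*(⅒) = 91/10 ≈ 9.1000)
-(X + 102)*(-100) = -(91/10 + 102)*(-100) = -1111*(-100)/10 = -1*(-11110) = 11110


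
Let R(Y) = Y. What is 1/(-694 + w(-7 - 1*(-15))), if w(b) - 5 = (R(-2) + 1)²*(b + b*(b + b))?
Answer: -1/553 ≈ -0.0018083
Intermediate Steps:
w(b) = 5 + b + 2*b² (w(b) = 5 + (-2 + 1)²*(b + b*(b + b)) = 5 + (-1)²*(b + b*(2*b)) = 5 + 1*(b + 2*b²) = 5 + (b + 2*b²) = 5 + b + 2*b²)
1/(-694 + w(-7 - 1*(-15))) = 1/(-694 + (5 + (-7 - 1*(-15)) + 2*(-7 - 1*(-15))²)) = 1/(-694 + (5 + (-7 + 15) + 2*(-7 + 15)²)) = 1/(-694 + (5 + 8 + 2*8²)) = 1/(-694 + (5 + 8 + 2*64)) = 1/(-694 + (5 + 8 + 128)) = 1/(-694 + 141) = 1/(-553) = -1/553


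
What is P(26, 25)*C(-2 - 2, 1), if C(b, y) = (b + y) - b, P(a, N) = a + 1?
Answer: 27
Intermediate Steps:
P(a, N) = 1 + a
C(b, y) = y
P(26, 25)*C(-2 - 2, 1) = (1 + 26)*1 = 27*1 = 27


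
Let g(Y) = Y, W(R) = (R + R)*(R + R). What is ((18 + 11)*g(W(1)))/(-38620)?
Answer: -29/9655 ≈ -0.0030036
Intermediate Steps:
W(R) = 4*R**2 (W(R) = (2*R)*(2*R) = 4*R**2)
((18 + 11)*g(W(1)))/(-38620) = ((18 + 11)*(4*1**2))/(-38620) = (29*(4*1))*(-1/38620) = (29*4)*(-1/38620) = 116*(-1/38620) = -29/9655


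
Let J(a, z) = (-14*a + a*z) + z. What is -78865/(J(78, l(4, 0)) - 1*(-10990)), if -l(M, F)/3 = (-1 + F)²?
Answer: -78865/9661 ≈ -8.1632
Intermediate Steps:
l(M, F) = -3*(-1 + F)²
J(a, z) = z - 14*a + a*z
-78865/(J(78, l(4, 0)) - 1*(-10990)) = -78865/((-3*(-1 + 0)² - 14*78 + 78*(-3*(-1 + 0)²)) - 1*(-10990)) = -78865/((-3*(-1)² - 1092 + 78*(-3*(-1)²)) + 10990) = -78865/((-3*1 - 1092 + 78*(-3*1)) + 10990) = -78865/((-3 - 1092 + 78*(-3)) + 10990) = -78865/((-3 - 1092 - 234) + 10990) = -78865/(-1329 + 10990) = -78865/9661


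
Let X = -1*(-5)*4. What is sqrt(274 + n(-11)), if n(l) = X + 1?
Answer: sqrt(295) ≈ 17.176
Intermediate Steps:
X = 20 (X = 5*4 = 20)
n(l) = 21 (n(l) = 20 + 1 = 21)
sqrt(274 + n(-11)) = sqrt(274 + 21) = sqrt(295)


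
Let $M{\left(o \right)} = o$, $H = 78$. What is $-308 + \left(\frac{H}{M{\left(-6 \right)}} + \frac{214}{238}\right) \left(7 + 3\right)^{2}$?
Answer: $- \frac{180652}{119} \approx -1518.1$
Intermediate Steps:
$-308 + \left(\frac{H}{M{\left(-6 \right)}} + \frac{214}{238}\right) \left(7 + 3\right)^{2} = -308 + \left(\frac{78}{-6} + \frac{214}{238}\right) \left(7 + 3\right)^{2} = -308 + \left(78 \left(- \frac{1}{6}\right) + 214 \cdot \frac{1}{238}\right) 10^{2} = -308 + \left(-13 + \frac{107}{119}\right) 100 = -308 - \frac{144000}{119} = - \frac{180652}{119}$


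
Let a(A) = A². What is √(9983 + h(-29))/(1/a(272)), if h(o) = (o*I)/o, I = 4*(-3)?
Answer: 961792*√59 ≈ 7.3877e+6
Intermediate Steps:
I = -12
h(o) = -12 (h(o) = (o*(-12))/o = (-12*o)/o = -12)
√(9983 + h(-29))/(1/a(272)) = √(9983 - 12)/(1/(272²)) = √9971/(1/73984) = (13*√59)/(1/73984) = (13*√59)*73984 = 961792*√59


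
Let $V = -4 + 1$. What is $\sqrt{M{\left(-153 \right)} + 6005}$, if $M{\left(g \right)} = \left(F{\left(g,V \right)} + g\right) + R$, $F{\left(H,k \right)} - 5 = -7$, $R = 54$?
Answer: $12 \sqrt{41} \approx 76.838$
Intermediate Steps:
$V = -3$
$F{\left(H,k \right)} = -2$ ($F{\left(H,k \right)} = 5 - 7 = -2$)
$M{\left(g \right)} = 52 + g$ ($M{\left(g \right)} = \left(-2 + g\right) + 54 = 52 + g$)
$\sqrt{M{\left(-153 \right)} + 6005} = \sqrt{\left(52 - 153\right) + 6005} = \sqrt{-101 + 6005} = \sqrt{5904} = 12 \sqrt{41}$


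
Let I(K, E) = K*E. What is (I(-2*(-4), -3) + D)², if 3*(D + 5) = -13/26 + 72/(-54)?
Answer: 284089/324 ≈ 876.82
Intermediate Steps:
I(K, E) = E*K
D = -101/18 (D = -5 + (-13/26 + 72/(-54))/3 = -5 + (-13*1/26 + 72*(-1/54))/3 = -5 + (-½ - 4/3)/3 = -5 + (⅓)*(-11/6) = -5 - 11/18 = -101/18 ≈ -5.6111)
(I(-2*(-4), -3) + D)² = (-(-6)*(-4) - 101/18)² = (-3*8 - 101/18)² = (-24 - 101/18)² = (-533/18)² = 284089/324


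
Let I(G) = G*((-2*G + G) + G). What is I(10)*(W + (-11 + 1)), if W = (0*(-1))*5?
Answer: 0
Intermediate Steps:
I(G) = 0 (I(G) = G*(-G + G) = G*0 = 0)
W = 0 (W = 0*5 = 0)
I(10)*(W + (-11 + 1)) = 0*(0 + (-11 + 1)) = 0*(0 - 10) = 0*(-10) = 0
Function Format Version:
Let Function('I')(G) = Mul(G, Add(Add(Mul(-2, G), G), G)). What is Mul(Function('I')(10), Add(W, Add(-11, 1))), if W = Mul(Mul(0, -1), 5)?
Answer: 0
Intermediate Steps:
Function('I')(G) = 0 (Function('I')(G) = Mul(G, Add(Mul(-1, G), G)) = Mul(G, 0) = 0)
W = 0 (W = Mul(0, 5) = 0)
Mul(Function('I')(10), Add(W, Add(-11, 1))) = Mul(0, Add(0, Add(-11, 1))) = Mul(0, Add(0, -10)) = Mul(0, -10) = 0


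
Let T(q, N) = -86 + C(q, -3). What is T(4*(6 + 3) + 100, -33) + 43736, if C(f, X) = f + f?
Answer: 43922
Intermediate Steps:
C(f, X) = 2*f
T(q, N) = -86 + 2*q
T(4*(6 + 3) + 100, -33) + 43736 = (-86 + 2*(4*(6 + 3) + 100)) + 43736 = (-86 + 2*(4*9 + 100)) + 43736 = (-86 + 2*(36 + 100)) + 43736 = (-86 + 2*136) + 43736 = (-86 + 272) + 43736 = 186 + 43736 = 43922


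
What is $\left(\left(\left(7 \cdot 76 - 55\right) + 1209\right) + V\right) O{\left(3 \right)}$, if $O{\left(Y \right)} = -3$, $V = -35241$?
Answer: $100665$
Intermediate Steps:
$\left(\left(\left(7 \cdot 76 - 55\right) + 1209\right) + V\right) O{\left(3 \right)} = \left(\left(\left(7 \cdot 76 - 55\right) + 1209\right) - 35241\right) \left(-3\right) = \left(\left(\left(532 - 55\right) + 1209\right) - 35241\right) \left(-3\right) = \left(\left(477 + 1209\right) - 35241\right) \left(-3\right) = \left(1686 - 35241\right) \left(-3\right) = \left(-33555\right) \left(-3\right) = 100665$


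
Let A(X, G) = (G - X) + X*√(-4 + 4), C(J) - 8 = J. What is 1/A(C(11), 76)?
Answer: 1/57 ≈ 0.017544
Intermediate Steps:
C(J) = 8 + J
A(X, G) = G - X (A(X, G) = (G - X) + X*√0 = (G - X) + X*0 = (G - X) + 0 = G - X)
1/A(C(11), 76) = 1/(76 - (8 + 11)) = 1/(76 - 1*19) = 1/(76 - 19) = 1/57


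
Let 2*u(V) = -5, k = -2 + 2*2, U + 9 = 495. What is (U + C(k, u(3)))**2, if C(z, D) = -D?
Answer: 954529/4 ≈ 2.3863e+5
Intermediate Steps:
U = 486 (U = -9 + 495 = 486)
k = 2 (k = -2 + 4 = 2)
u(V) = -5/2 (u(V) = (1/2)*(-5) = -5/2)
(U + C(k, u(3)))**2 = (486 - 1*(-5/2))**2 = (486 + 5/2)**2 = (977/2)**2 = 954529/4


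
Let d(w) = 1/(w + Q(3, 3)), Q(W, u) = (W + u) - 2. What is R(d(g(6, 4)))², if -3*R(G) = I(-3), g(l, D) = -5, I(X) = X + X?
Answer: 4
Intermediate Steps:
I(X) = 2*X
Q(W, u) = -2 + W + u
d(w) = 1/(4 + w) (d(w) = 1/(w + (-2 + 3 + 3)) = 1/(w + 4) = 1/(4 + w))
R(G) = 2 (R(G) = -2*(-3)/3 = -⅓*(-6) = 2)
R(d(g(6, 4)))² = 2² = 4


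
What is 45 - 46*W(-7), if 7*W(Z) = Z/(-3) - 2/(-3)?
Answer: 177/7 ≈ 25.286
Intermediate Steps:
W(Z) = 2/21 - Z/21 (W(Z) = (Z/(-3) - 2/(-3))/7 = (Z*(-⅓) - 2*(-⅓))/7 = (-Z/3 + ⅔)/7 = (⅔ - Z/3)/7 = 2/21 - Z/21)
45 - 46*W(-7) = 45 - 46*(2/21 - 1/21*(-7)) = 45 - 46*(2/21 + ⅓) = 45 - 46*3/7 = 45 - 138/7 = 177/7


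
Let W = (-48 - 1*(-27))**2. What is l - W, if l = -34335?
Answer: -34776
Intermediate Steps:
W = 441 (W = (-48 + 27)**2 = (-21)**2 = 441)
l - W = -34335 - 1*441 = -34335 - 441 = -34776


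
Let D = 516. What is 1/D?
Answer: 1/516 ≈ 0.0019380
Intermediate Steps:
1/D = 1/516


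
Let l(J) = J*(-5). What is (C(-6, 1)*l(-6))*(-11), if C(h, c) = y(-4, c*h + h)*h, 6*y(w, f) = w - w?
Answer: 0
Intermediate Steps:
y(w, f) = 0 (y(w, f) = (w - w)/6 = (1/6)*0 = 0)
l(J) = -5*J
C(h, c) = 0 (C(h, c) = 0*h = 0)
(C(-6, 1)*l(-6))*(-11) = (0*(-5*(-6)))*(-11) = (0*30)*(-11) = 0*(-11) = 0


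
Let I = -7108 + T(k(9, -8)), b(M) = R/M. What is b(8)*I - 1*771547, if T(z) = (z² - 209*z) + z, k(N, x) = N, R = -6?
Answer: -3059491/4 ≈ -7.6487e+5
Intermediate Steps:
b(M) = -6/M
T(z) = z² - 208*z
I = -8899 (I = -7108 + 9*(-208 + 9) = -7108 + 9*(-199) = -7108 - 1791 = -8899)
b(8)*I - 1*771547 = -6/8*(-8899) - 1*771547 = -6*⅛*(-8899) - 771547 = -¾*(-8899) - 771547 = 26697/4 - 771547 = -3059491/4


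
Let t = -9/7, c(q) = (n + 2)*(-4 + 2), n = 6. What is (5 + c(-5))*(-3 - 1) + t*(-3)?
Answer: 335/7 ≈ 47.857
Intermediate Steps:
c(q) = -16 (c(q) = (6 + 2)*(-4 + 2) = 8*(-2) = -16)
t = -9/7 (t = -9*⅐ = -9/7 ≈ -1.2857)
(5 + c(-5))*(-3 - 1) + t*(-3) = (5 - 16)*(-3 - 1) - 9/7*(-3) = -11*(-4) + 27/7 = 44 + 27/7 = 335/7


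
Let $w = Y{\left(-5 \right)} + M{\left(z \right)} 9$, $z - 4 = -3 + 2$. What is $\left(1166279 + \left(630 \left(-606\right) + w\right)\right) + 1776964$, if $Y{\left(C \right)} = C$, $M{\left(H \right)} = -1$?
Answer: $2561449$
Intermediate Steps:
$z = 3$ ($z = 4 + \left(-3 + 2\right) = 4 - 1 = 3$)
$w = -14$ ($w = -5 - 9 = -14$)
$\left(1166279 + \left(630 \left(-606\right) + w\right)\right) + 1776964 = \left(1166279 + \left(630 \left(-606\right) - 14\right)\right) + 1776964 = \left(1166279 - 381794\right) + 1776964 = 784485 + 1776964 = 2561449$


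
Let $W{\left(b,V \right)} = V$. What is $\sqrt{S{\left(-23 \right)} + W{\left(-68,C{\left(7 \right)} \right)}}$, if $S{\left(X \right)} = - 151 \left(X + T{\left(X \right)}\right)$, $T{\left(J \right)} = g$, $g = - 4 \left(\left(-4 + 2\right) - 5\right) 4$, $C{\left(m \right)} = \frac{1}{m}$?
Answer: $\frac{2 i \sqrt{164626}}{7} \approx 115.93 i$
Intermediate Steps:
$g = 112$ ($g = - 4 \left(-2 - 5\right) 4 = \left(-4\right) \left(-7\right) 4 = 28 \cdot 4 = 112$)
$T{\left(J \right)} = 112$
$S{\left(X \right)} = -16912 - 151 X$ ($S{\left(X \right)} = - 151 \left(X + 112\right) = - 151 \left(112 + X\right) = -16912 - 151 X$)
$\sqrt{S{\left(-23 \right)} + W{\left(-68,C{\left(7 \right)} \right)}} = \sqrt{\left(-16912 - -3473\right) + \frac{1}{7}} = \sqrt{\left(-16912 + 3473\right) + \frac{1}{7}} = \sqrt{-13439 + \frac{1}{7}} = \sqrt{- \frac{94072}{7}} = \frac{2 i \sqrt{164626}}{7}$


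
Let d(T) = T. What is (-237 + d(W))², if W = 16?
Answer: 48841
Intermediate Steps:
(-237 + d(W))² = (-237 + 16)² = (-221)² = 48841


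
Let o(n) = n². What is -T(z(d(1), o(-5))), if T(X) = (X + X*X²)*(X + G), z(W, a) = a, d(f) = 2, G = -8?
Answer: -266050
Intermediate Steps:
T(X) = (-8 + X)*(X + X³) (T(X) = (X + X*X²)*(X - 8) = (X + X³)*(-8 + X) = (-8 + X)*(X + X³))
-T(z(d(1), o(-5))) = -(-5)²*(-8 + (-5)² + ((-5)²)³ - 8*((-5)²)²) = -25*(-8 + 25 + 25³ - 8*25²) = -25*(-8 + 25 + 15625 - 8*625) = -25*(-8 + 25 + 15625 - 5000) = -25*10642 = -1*266050 = -266050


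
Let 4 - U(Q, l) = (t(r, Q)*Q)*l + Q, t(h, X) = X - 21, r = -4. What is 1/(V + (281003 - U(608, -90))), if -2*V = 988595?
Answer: -2/64666661 ≈ -3.0928e-8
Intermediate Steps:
V = -988595/2 (V = -1/2*988595 = -988595/2 ≈ -4.9430e+5)
t(h, X) = -21 + X
U(Q, l) = 4 - Q - Q*l*(-21 + Q) (U(Q, l) = 4 - (((-21 + Q)*Q)*l + Q) = 4 - ((Q*(-21 + Q))*l + Q) = 4 - (Q*l*(-21 + Q) + Q) = 4 - (Q + Q*l*(-21 + Q)) = 4 + (-Q - Q*l*(-21 + Q)) = 4 - Q - Q*l*(-21 + Q))
1/(V + (281003 - U(608, -90))) = 1/(-988595/2 + (281003 - (4 - 1*608 - 1*608*(-90)*(-21 + 608)))) = 1/(-988595/2 + (281003 - (4 - 608 - 1*608*(-90)*587))) = 1/(-988595/2 + (281003 - (4 - 608 + 32120640))) = 1/(-988595/2 + (281003 - 1*32120036)) = 1/(-988595/2 + (281003 - 32120036)) = 1/(-988595/2 - 31839033) = 1/(-64666661/2) = -2/64666661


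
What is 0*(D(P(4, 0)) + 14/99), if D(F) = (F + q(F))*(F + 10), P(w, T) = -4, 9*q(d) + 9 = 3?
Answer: 0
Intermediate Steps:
q(d) = -2/3 (q(d) = -1 + (1/9)*3 = -1 + 1/3 = -2/3)
D(F) = (10 + F)*(-2/3 + F) (D(F) = (F - 2/3)*(F + 10) = (-2/3 + F)*(10 + F) = (10 + F)*(-2/3 + F))
0*(D(P(4, 0)) + 14/99) = 0*((-20/3 + (-4)**2 + (28/3)*(-4)) + 14/99) = 0*((-20/3 + 16 - 112/3) + 14*(1/99)) = 0*(-28 + 14/99) = 0*(-2758/99) = 0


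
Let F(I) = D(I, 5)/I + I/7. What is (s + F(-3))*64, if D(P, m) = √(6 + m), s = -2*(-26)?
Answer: 23104/7 - 64*√11/3 ≈ 3229.8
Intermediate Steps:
s = 52
F(I) = I/7 + √11/I (F(I) = √(6 + 5)/I + I/7 = √11/I + I*(⅐) = √11/I + I/7 = I/7 + √11/I)
(s + F(-3))*64 = (52 + ((⅐)*(-3) + √11/(-3)))*64 = (52 + (-3/7 + √11*(-⅓)))*64 = (52 + (-3/7 - √11/3))*64 = (361/7 - √11/3)*64 = 23104/7 - 64*√11/3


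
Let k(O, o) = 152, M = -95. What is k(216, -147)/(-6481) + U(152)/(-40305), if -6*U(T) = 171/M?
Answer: -20427681/870722350 ≈ -0.023461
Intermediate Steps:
U(T) = 3/10 (U(T) = -57/(2*(-95)) = -57*(-1)/(2*95) = -1/6*(-9/5) = 3/10)
k(216, -147)/(-6481) + U(152)/(-40305) = 152/(-6481) + (3/10)/(-40305) = 152*(-1/6481) + (3/10)*(-1/40305) = -152/6481 - 1/134350 = -20427681/870722350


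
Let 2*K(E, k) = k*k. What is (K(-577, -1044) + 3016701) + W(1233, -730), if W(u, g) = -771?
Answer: 3560898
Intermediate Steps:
K(E, k) = k²/2 (K(E, k) = (k*k)/2 = k²/2)
(K(-577, -1044) + 3016701) + W(1233, -730) = ((½)*(-1044)² + 3016701) - 771 = ((½)*1089936 + 3016701) - 771 = (544968 + 3016701) - 771 = 3561669 - 771 = 3560898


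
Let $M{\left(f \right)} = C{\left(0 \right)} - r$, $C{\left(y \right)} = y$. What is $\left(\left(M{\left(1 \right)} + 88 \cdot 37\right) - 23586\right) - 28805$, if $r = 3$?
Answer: $-49138$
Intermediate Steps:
$M{\left(f \right)} = -3$ ($M{\left(f \right)} = 0 - 3 = -3$)
$\left(\left(M{\left(1 \right)} + 88 \cdot 37\right) - 23586\right) - 28805 = \left(\left(-3 + 88 \cdot 37\right) - 23586\right) - 28805 = \left(\left(-3 + 3256\right) - 23586\right) - 28805 = \left(3253 - 23586\right) - 28805 = -20333 - 28805 = -49138$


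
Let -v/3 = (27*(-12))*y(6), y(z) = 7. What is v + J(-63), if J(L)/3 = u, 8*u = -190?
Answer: 26931/4 ≈ 6732.8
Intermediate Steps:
u = -95/4 (u = (⅛)*(-190) = -95/4 ≈ -23.750)
J(L) = -285/4 (J(L) = 3*(-95/4) = -285/4)
v = 6804 (v = -3*27*(-12)*7 = -(-972)*7 = -3*(-2268) = 6804)
v + J(-63) = 6804 - 285/4 = 26931/4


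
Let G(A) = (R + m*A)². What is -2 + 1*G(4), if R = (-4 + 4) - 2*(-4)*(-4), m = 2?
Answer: 574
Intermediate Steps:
R = -32 (R = 0 + 8*(-4) = 0 - 32 = -32)
G(A) = (-32 + 2*A)²
-2 + 1*G(4) = -2 + 1*(4*(-16 + 4)²) = -2 + 1*(4*(-12)²) = -2 + 1*(4*144) = -2 + 1*576 = -2 + 576 = 574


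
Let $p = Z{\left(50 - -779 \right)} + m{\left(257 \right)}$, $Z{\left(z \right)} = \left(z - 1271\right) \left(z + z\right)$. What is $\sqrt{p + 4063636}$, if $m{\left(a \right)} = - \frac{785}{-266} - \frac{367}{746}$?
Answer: $\frac{\sqrt{8197280988183973}}{49609} \approx 1825.0$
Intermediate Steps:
$m{\left(a \right)} = \frac{121997}{49609}$ ($m{\left(a \right)} = \left(-785\right) \left(- \frac{1}{266}\right) - \frac{367}{746} = \frac{785}{266} - \frac{367}{746} = \frac{121997}{49609}$)
$Z{\left(z \right)} = 2 z \left(-1271 + z\right)$ ($Z{\left(z \right)} = \left(-1271 + z\right) 2 z = 2 z \left(-1271 + z\right)$)
$p = - \frac{36355139127}{49609}$ ($p = 2 \left(50 - -779\right) \left(-1271 + \left(50 - -779\right)\right) + \frac{121997}{49609} = 2 \left(50 + 779\right) \left(-1271 + \left(50 + 779\right)\right) + \frac{121997}{49609} = 2 \cdot 829 \left(-1271 + 829\right) + \frac{121997}{49609} = 2 \cdot 829 \left(-442\right) + \frac{121997}{49609} = -732836 + \frac{121997}{49609} = - \frac{36355139127}{49609} \approx -7.3283 \cdot 10^{5}$)
$\sqrt{p + 4063636} = \sqrt{- \frac{36355139127}{49609} + 4063636} = \sqrt{\frac{165237779197}{49609}} = \frac{\sqrt{8197280988183973}}{49609}$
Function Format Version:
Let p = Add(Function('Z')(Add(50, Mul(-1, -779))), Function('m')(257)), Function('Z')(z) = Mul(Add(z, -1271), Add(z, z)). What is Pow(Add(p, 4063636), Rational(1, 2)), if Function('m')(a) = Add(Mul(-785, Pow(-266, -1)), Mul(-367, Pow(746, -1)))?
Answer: Mul(Rational(1, 49609), Pow(8197280988183973, Rational(1, 2))) ≈ 1825.0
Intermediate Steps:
Function('m')(a) = Rational(121997, 49609) (Function('m')(a) = Add(Mul(-785, Rational(-1, 266)), Mul(-367, Rational(1, 746))) = Add(Rational(785, 266), Rational(-367, 746)) = Rational(121997, 49609))
Function('Z')(z) = Mul(2, z, Add(-1271, z)) (Function('Z')(z) = Mul(Add(-1271, z), Mul(2, z)) = Mul(2, z, Add(-1271, z)))
p = Rational(-36355139127, 49609) (p = Add(Mul(2, Add(50, Mul(-1, -779)), Add(-1271, Add(50, Mul(-1, -779)))), Rational(121997, 49609)) = Add(Mul(2, Add(50, 779), Add(-1271, Add(50, 779))), Rational(121997, 49609)) = Add(Mul(2, 829, Add(-1271, 829)), Rational(121997, 49609)) = Add(Mul(2, 829, -442), Rational(121997, 49609)) = Add(-732836, Rational(121997, 49609)) = Rational(-36355139127, 49609) ≈ -7.3283e+5)
Pow(Add(p, 4063636), Rational(1, 2)) = Pow(Add(Rational(-36355139127, 49609), 4063636), Rational(1, 2)) = Pow(Rational(165237779197, 49609), Rational(1, 2)) = Mul(Rational(1, 49609), Pow(8197280988183973, Rational(1, 2)))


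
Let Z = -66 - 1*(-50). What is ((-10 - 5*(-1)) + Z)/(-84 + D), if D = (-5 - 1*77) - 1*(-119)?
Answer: 21/47 ≈ 0.44681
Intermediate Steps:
Z = -16 (Z = -66 + 50 = -16)
D = 37 (D = (-5 - 77) + 119 = -82 + 119 = 37)
((-10 - 5*(-1)) + Z)/(-84 + D) = ((-10 - 5*(-1)) - 16)/(-84 + 37) = ((-10 + 5) - 16)/(-47) = (-5 - 16)*(-1/47) = -21*(-1/47) = 21/47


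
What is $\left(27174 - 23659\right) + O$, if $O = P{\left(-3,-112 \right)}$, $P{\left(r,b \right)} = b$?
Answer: $3403$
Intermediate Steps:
$O = -112$
$\left(27174 - 23659\right) + O = \left(27174 - 23659\right) - 112 = 3515 - 112 = 3403$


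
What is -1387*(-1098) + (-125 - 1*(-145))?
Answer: 1522946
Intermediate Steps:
-1387*(-1098) + (-125 - 1*(-145)) = 1522926 + (-125 + 145) = 1522926 + 20 = 1522946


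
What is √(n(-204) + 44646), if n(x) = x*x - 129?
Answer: √86133 ≈ 293.48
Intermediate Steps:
n(x) = -129 + x² (n(x) = x² - 129 = -129 + x²)
√(n(-204) + 44646) = √((-129 + (-204)²) + 44646) = √((-129 + 41616) + 44646) = √(41487 + 44646) = √86133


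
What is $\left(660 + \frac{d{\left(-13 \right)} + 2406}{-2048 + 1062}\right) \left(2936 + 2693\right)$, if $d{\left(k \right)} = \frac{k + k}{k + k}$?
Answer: $\frac{125847553}{34} \approx 3.7014 \cdot 10^{6}$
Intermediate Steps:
$d{\left(k \right)} = 1$ ($d{\left(k \right)} = \frac{2 k}{2 k} = 2 k \frac{1}{2 k} = 1$)
$\left(660 + \frac{d{\left(-13 \right)} + 2406}{-2048 + 1062}\right) \left(2936 + 2693\right) = \left(660 + \frac{1 + 2406}{-2048 + 1062}\right) \left(2936 + 2693\right) = \left(660 + \frac{2407}{-986}\right) 5629 = \left(660 + 2407 \left(- \frac{1}{986}\right)\right) 5629 = \left(660 - \frac{83}{34}\right) 5629 = \frac{22357}{34} \cdot 5629 = \frac{125847553}{34}$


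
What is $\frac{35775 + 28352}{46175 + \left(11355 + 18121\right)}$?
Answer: $\frac{64127}{75651} \approx 0.84767$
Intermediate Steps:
$\frac{35775 + 28352}{46175 + \left(11355 + 18121\right)} = \frac{64127}{46175 + 29476} = \frac{64127}{75651}$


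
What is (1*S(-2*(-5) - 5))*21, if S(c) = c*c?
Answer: 525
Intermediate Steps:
S(c) = c²
(1*S(-2*(-5) - 5))*21 = (1*(-2*(-5) - 5)²)*21 = (1*(10 - 5)²)*21 = (1*5²)*21 = (1*25)*21 = 25*21 = 525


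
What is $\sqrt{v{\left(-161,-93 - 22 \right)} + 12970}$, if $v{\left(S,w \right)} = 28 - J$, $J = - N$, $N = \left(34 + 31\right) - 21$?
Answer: $\sqrt{13042} \approx 114.2$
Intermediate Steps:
$N = 44$ ($N = 65 - 21 = 44$)
$J = -44$ ($J = \left(-1\right) 44 = -44$)
$v{\left(S,w \right)} = 72$ ($v{\left(S,w \right)} = 28 - -44 = 28 + 44 = 72$)
$\sqrt{v{\left(-161,-93 - 22 \right)} + 12970} = \sqrt{72 + 12970} = \sqrt{13042}$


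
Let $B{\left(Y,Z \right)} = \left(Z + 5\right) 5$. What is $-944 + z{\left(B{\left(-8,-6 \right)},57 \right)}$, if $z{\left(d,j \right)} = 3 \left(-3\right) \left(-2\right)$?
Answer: $-926$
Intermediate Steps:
$B{\left(Y,Z \right)} = 25 + 5 Z$ ($B{\left(Y,Z \right)} = \left(5 + Z\right) 5 = 25 + 5 Z$)
$z{\left(d,j \right)} = 18$ ($z{\left(d,j \right)} = \left(-9\right) \left(-2\right) = 18$)
$-944 + z{\left(B{\left(-8,-6 \right)},57 \right)} = -944 + 18 = -926$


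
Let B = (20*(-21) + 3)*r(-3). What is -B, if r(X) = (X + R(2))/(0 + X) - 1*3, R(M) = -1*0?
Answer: -834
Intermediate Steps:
R(M) = 0
r(X) = -2 (r(X) = (X + 0)/(0 + X) - 1*3 = X/X - 3 = 1 - 3 = -2)
B = 834 (B = (20*(-21) + 3)*(-2) = (-420 + 3)*(-2) = -417*(-2) = 834)
-B = -1*834 = -834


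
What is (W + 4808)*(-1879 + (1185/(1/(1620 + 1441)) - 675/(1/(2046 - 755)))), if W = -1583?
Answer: 8881588725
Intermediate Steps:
(W + 4808)*(-1879 + (1185/(1/(1620 + 1441)) - 675/(1/(2046 - 755)))) = (-1583 + 4808)*(-1879 + (1185/(1/(1620 + 1441)) - 675/(1/(2046 - 755)))) = 3225*(-1879 + (1185/(1/3061) - 675/(1/1291))) = 3225*(-1879 + (1185/(1/3061) - 675/1/1291)) = 3225*(-1879 + (1185*3061 - 675*1291)) = 3225*(-1879 + (3627285 - 871425)) = 3225*(-1879 + 2755860) = 3225*2753981 = 8881588725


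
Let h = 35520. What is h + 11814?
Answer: 47334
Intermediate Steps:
h + 11814 = 35520 + 11814 = 47334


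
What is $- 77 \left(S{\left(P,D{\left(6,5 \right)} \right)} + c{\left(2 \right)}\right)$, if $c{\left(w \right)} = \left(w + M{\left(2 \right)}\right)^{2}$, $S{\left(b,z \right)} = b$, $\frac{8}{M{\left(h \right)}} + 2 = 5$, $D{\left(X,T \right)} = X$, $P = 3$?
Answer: $- \frac{17171}{9} \approx -1907.9$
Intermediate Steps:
$M{\left(h \right)} = \frac{8}{3}$ ($M{\left(h \right)} = \frac{8}{-2 + 5} = \frac{8}{3}$)
$c{\left(w \right)} = \left(\frac{8}{3} + w\right)^{2}$ ($c{\left(w \right)} = \left(w + \frac{8}{3}\right)^{2} = \left(\frac{8}{3} + w\right)^{2}$)
$- 77 \left(S{\left(P,D{\left(6,5 \right)} \right)} + c{\left(2 \right)}\right) = - 77 \left(3 + \frac{\left(8 + 3 \cdot 2\right)^{2}}{9}\right) = - 77 \left(3 + \frac{\left(8 + 6\right)^{2}}{9}\right) = - 77 \left(3 + \frac{14^{2}}{9}\right) = - 77 \left(3 + \frac{1}{9} \cdot 196\right) = - 77 \left(3 + \frac{196}{9}\right) = \left(-77\right) \frac{223}{9} = - \frac{17171}{9}$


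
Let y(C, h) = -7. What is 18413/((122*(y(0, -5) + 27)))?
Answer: 18413/2440 ≈ 7.5463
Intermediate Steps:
18413/((122*(y(0, -5) + 27))) = 18413/((122*(-7 + 27))) = 18413/((122*20)) = 18413/2440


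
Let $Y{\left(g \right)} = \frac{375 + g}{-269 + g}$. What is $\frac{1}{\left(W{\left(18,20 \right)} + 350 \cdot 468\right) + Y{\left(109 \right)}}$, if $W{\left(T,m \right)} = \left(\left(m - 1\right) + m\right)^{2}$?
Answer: $\frac{40}{6612719} \approx 6.0489 \cdot 10^{-6}$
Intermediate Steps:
$W{\left(T,m \right)} = \left(-1 + 2 m\right)^{2}$ ($W{\left(T,m \right)} = \left(\left(-1 + m\right) + m\right)^{2} = \left(-1 + 2 m\right)^{2}$)
$Y{\left(g \right)} = \frac{375 + g}{-269 + g}$
$\frac{1}{\left(W{\left(18,20 \right)} + 350 \cdot 468\right) + Y{\left(109 \right)}} = \frac{1}{\left(\left(-1 + 2 \cdot 20\right)^{2} + 350 \cdot 468\right) + \frac{375 + 109}{-269 + 109}} = \frac{1}{\left(\left(-1 + 40\right)^{2} + 163800\right) + \frac{1}{-160} \cdot 484} = \frac{1}{\left(39^{2} + 163800\right) - \frac{121}{40}} = \frac{1}{\left(1521 + 163800\right) - \frac{121}{40}} = \frac{1}{165321 - \frac{121}{40}} = \frac{1}{\frac{6612719}{40}} = \frac{40}{6612719}$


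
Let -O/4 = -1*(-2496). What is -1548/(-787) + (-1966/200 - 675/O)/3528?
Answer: 64820656429/33001113600 ≈ 1.9642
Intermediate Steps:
O = -9984 (O = -(-4)*(-2496) = -4*2496 = -9984)
-1548/(-787) + (-1966/200 - 675/O)/3528 = -1548/(-787) + (-1966/200 - 675/(-9984))/3528 = -1548*(-1/787) + (-1966*1/200 - 675*(-1/9984))*(1/3528) = 1548/787 + (-983/100 + 225/3328)*(1/3528) = 1548/787 - 812231/83200*1/3528 = 1548/787 - 116033/41932800 = 64820656429/33001113600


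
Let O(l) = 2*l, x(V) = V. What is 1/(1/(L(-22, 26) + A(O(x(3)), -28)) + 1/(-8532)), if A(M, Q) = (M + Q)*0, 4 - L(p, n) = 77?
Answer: -622836/8605 ≈ -72.381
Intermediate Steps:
L(p, n) = -73 (L(p, n) = 4 - 1*77 = 4 - 77 = -73)
A(M, Q) = 0
1/(1/(L(-22, 26) + A(O(x(3)), -28)) + 1/(-8532)) = 1/(1/(-73 + 0) + 1/(-8532)) = 1/(1/(-73) - 1/8532) = 1/(-1/73 - 1/8532) = 1/(-8605/622836) = -622836/8605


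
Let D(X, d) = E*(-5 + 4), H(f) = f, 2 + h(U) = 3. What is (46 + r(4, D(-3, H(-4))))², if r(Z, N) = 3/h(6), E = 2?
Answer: 2401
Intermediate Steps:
h(U) = 1 (h(U) = -2 + 3 = 1)
D(X, d) = -2 (D(X, d) = 2*(-5 + 4) = 2*(-1) = -2)
r(Z, N) = 3 (r(Z, N) = 3/1 = 3*1 = 3)
(46 + r(4, D(-3, H(-4))))² = (46 + 3)² = 49² = 2401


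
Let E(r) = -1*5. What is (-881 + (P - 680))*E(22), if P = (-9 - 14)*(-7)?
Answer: 7000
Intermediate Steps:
E(r) = -5
P = 161 (P = -23*(-7) = 161)
(-881 + (P - 680))*E(22) = (-881 + (161 - 680))*(-5) = (-881 - 519)*(-5) = -1400*(-5) = 7000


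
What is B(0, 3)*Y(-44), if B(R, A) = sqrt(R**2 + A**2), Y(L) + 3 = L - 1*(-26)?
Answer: -63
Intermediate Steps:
Y(L) = 23 + L (Y(L) = -3 + (L - 1*(-26)) = -3 + (L + 26) = -3 + (26 + L) = 23 + L)
B(R, A) = sqrt(A**2 + R**2)
B(0, 3)*Y(-44) = sqrt(3**2 + 0**2)*(23 - 44) = sqrt(9 + 0)*(-21) = sqrt(9)*(-21) = 3*(-21) = -63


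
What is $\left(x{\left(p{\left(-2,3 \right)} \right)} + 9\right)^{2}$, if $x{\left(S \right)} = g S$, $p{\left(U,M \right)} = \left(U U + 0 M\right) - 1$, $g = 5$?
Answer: $576$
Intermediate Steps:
$p{\left(U,M \right)} = -1 + U^{2}$ ($p{\left(U,M \right)} = \left(U^{2} + 0\right) - 1 = U^{2} - 1 = -1 + U^{2}$)
$x{\left(S \right)} = 5 S$
$\left(x{\left(p{\left(-2,3 \right)} \right)} + 9\right)^{2} = \left(5 \left(-1 + \left(-2\right)^{2}\right) + 9\right)^{2} = \left(5 \left(-1 + 4\right) + 9\right)^{2} = \left(5 \cdot 3 + 9\right)^{2} = \left(15 + 9\right)^{2} = 24^{2} = 576$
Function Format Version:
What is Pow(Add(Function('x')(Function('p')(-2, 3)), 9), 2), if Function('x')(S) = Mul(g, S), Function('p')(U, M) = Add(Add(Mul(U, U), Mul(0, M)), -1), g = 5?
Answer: 576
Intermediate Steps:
Function('p')(U, M) = Add(-1, Pow(U, 2)) (Function('p')(U, M) = Add(Add(Pow(U, 2), 0), -1) = Add(Pow(U, 2), -1) = Add(-1, Pow(U, 2)))
Function('x')(S) = Mul(5, S)
Pow(Add(Function('x')(Function('p')(-2, 3)), 9), 2) = Pow(Add(Mul(5, Add(-1, Pow(-2, 2))), 9), 2) = Pow(Add(Mul(5, Add(-1, 4)), 9), 2) = Pow(Add(Mul(5, 3), 9), 2) = Pow(Add(15, 9), 2) = Pow(24, 2) = 576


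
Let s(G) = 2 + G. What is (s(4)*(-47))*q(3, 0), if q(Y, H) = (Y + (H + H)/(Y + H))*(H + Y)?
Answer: -2538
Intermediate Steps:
q(Y, H) = (H + Y)*(Y + 2*H/(H + Y)) (q(Y, H) = (Y + (2*H)/(H + Y))*(H + Y) = (Y + 2*H/(H + Y))*(H + Y) = (H + Y)*(Y + 2*H/(H + Y)))
(s(4)*(-47))*q(3, 0) = ((2 + 4)*(-47))*(3² + 2*0 + 0*3) = (6*(-47))*(9 + 0 + 0) = -282*9 = -2538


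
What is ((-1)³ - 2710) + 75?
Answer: -2636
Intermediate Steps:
((-1)³ - 2710) + 75 = (-1 - 2710) + 75 = -2711 + 75 = -2636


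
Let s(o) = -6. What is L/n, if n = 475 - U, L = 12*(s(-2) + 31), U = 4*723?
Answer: -300/2417 ≈ -0.12412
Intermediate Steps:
U = 2892
L = 300 (L = 12*(-6 + 31) = 12*25 = 300)
n = -2417 (n = 475 - 1*2892 = 475 - 2892 = -2417)
L/n = 300/(-2417) = 300*(-1/2417) = -300/2417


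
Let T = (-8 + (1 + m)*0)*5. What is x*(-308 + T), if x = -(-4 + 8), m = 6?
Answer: 1392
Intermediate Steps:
x = -4 (x = -1*4 = -4)
T = -40 (T = (-8 + (1 + 6)*0)*5 = (-8 + 7*0)*5 = (-8 + 0)*5 = -8*5 = -40)
x*(-308 + T) = -4*(-308 - 40) = -4*(-348) = 1392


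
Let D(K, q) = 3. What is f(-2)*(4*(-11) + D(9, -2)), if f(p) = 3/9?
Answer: -41/3 ≈ -13.667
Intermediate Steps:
f(p) = 1/3 (f(p) = 3*(1/9) = 1/3)
f(-2)*(4*(-11) + D(9, -2)) = (4*(-11) + 3)/3 = (-44 + 3)/3 = (1/3)*(-41) = -41/3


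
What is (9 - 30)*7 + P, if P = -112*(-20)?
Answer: 2093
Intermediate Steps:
P = 2240
(9 - 30)*7 + P = (9 - 30)*7 + 2240 = -21*7 + 2240 = -147 + 2240 = 2093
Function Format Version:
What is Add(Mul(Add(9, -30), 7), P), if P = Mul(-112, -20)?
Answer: 2093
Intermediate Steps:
P = 2240
Add(Mul(Add(9, -30), 7), P) = Add(Mul(Add(9, -30), 7), 2240) = Add(Mul(-21, 7), 2240) = Add(-147, 2240) = 2093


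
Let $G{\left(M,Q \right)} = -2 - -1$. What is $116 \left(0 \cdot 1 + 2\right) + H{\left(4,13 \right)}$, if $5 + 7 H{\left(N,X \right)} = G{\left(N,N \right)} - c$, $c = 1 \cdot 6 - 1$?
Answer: $\frac{1613}{7} \approx 230.43$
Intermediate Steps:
$G{\left(M,Q \right)} = -1$ ($G{\left(M,Q \right)} = -2 + 1 = -1$)
$c = 5$ ($c = 6 - 1 = 5$)
$H{\left(N,X \right)} = - \frac{11}{7}$ ($H{\left(N,X \right)} = - \frac{5}{7} + \frac{-1 - 5}{7} = - \frac{5}{7} + \frac{1}{7} \left(-6\right) = - \frac{5}{7} - \frac{6}{7} = - \frac{11}{7}$)
$116 \left(0 \cdot 1 + 2\right) + H{\left(4,13 \right)} = 116 \left(0 \cdot 1 + 2\right) - \frac{11}{7} = 116 \left(0 + 2\right) - \frac{11}{7} = 116 \cdot 2 - \frac{11}{7} = 232 - \frac{11}{7} = \frac{1613}{7}$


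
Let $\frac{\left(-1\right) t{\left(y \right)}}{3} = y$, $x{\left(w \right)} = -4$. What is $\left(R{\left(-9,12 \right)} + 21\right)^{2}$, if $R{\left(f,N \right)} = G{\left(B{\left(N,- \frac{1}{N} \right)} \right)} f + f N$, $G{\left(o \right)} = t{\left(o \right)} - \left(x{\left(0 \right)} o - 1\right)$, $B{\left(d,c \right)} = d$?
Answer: $41616$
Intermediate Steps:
$t{\left(y \right)} = - 3 y$
$G{\left(o \right)} = 1 + o$ ($G{\left(o \right)} = - 3 o - \left(- 4 o - 1\right) = - 3 o - \left(-1 - 4 o\right) = - 3 o + \left(1 + 4 o\right) = 1 + o$)
$R{\left(f,N \right)} = N f + f \left(1 + N\right)$ ($R{\left(f,N \right)} = \left(1 + N\right) f + f N = f \left(1 + N\right) + N f = N f + f \left(1 + N\right)$)
$\left(R{\left(-9,12 \right)} + 21\right)^{2} = \left(- 9 \left(1 + 2 \cdot 12\right) + 21\right)^{2} = \left(- 9 \left(1 + 24\right) + 21\right)^{2} = \left(\left(-9\right) 25 + 21\right)^{2} = \left(-225 + 21\right)^{2} = \left(-204\right)^{2} = 41616$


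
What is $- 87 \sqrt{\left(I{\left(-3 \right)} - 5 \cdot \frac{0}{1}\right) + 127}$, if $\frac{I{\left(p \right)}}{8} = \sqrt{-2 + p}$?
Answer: $- 87 \sqrt{127 + 8 i \sqrt{5}} \approx -982.86 - 68.88 i$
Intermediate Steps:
$I{\left(p \right)} = 8 \sqrt{-2 + p}$
$- 87 \sqrt{\left(I{\left(-3 \right)} - 5 \cdot \frac{0}{1}\right) + 127} = - 87 \sqrt{\left(8 \sqrt{-2 - 3} - 5 \cdot \frac{0}{1}\right) + 127} = - 87 \sqrt{\left(8 \sqrt{-5} - 5 \cdot 0 \cdot 1\right) + 127} = - 87 \sqrt{\left(8 i \sqrt{5} - 0\right) + 127} = - 87 \sqrt{\left(8 i \sqrt{5} + 0\right) + 127} = - 87 \sqrt{8 i \sqrt{5} + 127} = - 87 \sqrt{127 + 8 i \sqrt{5}}$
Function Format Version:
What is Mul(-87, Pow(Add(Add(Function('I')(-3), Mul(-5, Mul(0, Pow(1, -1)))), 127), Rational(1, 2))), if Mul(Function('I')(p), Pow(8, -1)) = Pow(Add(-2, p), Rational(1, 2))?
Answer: Mul(-87, Pow(Add(127, Mul(8, I, Pow(5, Rational(1, 2)))), Rational(1, 2))) ≈ Add(-982.86, Mul(-68.880, I))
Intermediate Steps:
Function('I')(p) = Mul(8, Pow(Add(-2, p), Rational(1, 2)))
Mul(-87, Pow(Add(Add(Function('I')(-3), Mul(-5, Mul(0, Pow(1, -1)))), 127), Rational(1, 2))) = Mul(-87, Pow(Add(Add(Mul(8, Pow(Add(-2, -3), Rational(1, 2))), Mul(-5, Mul(0, Pow(1, -1)))), 127), Rational(1, 2))) = Mul(-87, Pow(Add(Add(Mul(8, Pow(-5, Rational(1, 2))), Mul(-5, Mul(0, 1))), 127), Rational(1, 2))) = Mul(-87, Pow(Add(Add(Mul(8, Mul(I, Pow(5, Rational(1, 2)))), Mul(-5, 0)), 127), Rational(1, 2))) = Mul(-87, Pow(Add(Add(Mul(8, I, Pow(5, Rational(1, 2))), 0), 127), Rational(1, 2))) = Mul(-87, Pow(Add(Mul(8, I, Pow(5, Rational(1, 2))), 127), Rational(1, 2))) = Mul(-87, Pow(Add(127, Mul(8, I, Pow(5, Rational(1, 2)))), Rational(1, 2)))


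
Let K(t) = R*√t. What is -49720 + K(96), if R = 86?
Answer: -49720 + 344*√6 ≈ -48877.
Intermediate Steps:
K(t) = 86*√t
-49720 + K(96) = -49720 + 86*√96 = -49720 + 86*(4*√6) = -49720 + 344*√6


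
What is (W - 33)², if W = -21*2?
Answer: 5625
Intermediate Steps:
W = -42
(W - 33)² = (-42 - 33)² = (-75)² = 5625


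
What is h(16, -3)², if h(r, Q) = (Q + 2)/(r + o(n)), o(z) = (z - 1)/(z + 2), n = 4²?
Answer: 36/10201 ≈ 0.0035291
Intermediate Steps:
n = 16
o(z) = (-1 + z)/(2 + z)
h(r, Q) = (2 + Q)/(⅚ + r) (h(r, Q) = (Q + 2)/(r + (-1 + 16)/(2 + 16)) = (2 + Q)/(r + 15/18) = (2 + Q)/(r + (1/18)*15) = (2 + Q)/(r + ⅚) = (2 + Q)/(⅚ + r))
h(16, -3)² = (6*(2 - 3)/(5 + 6*16))² = (6*(-1)/(5 + 96))² = (6*(-1)/101)² = (6*(1/101)*(-1))² = (-6/101)² = 36/10201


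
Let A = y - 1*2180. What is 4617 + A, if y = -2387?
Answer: 50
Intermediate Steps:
A = -4567 (A = -2387 - 1*2180 = -2387 - 2180 = -4567)
4617 + A = 4617 - 4567 = 50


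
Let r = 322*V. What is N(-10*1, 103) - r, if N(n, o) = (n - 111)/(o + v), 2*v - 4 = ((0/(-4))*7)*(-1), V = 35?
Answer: -1183471/105 ≈ -11271.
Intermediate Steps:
v = 2 (v = 2 + (((0/(-4))*7)*(-1))/2 = 2 + (((0*(-1/4))*7)*(-1))/2 = 2 + ((0*7)*(-1))/2 = 2 + (0*(-1))/2 = 2 + (1/2)*0 = 2 + 0 = 2)
N(n, o) = (-111 + n)/(2 + o) (N(n, o) = (n - 111)/(o + 2) = (-111 + n)/(2 + o))
r = 11270 (r = 322*35 = 11270)
N(-10*1, 103) - r = (-111 - 10*1)/(2 + 103) - 1*11270 = (-111 - 10)/105 - 11270 = (1/105)*(-121) - 11270 = -121/105 - 11270 = -1183471/105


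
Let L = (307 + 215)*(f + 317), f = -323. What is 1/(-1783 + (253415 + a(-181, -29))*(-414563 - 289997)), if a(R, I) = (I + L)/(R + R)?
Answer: -181/32317952984203 ≈ -5.6006e-12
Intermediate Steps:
L = -3132 (L = (307 + 215)*(-323 + 317) = 522*(-6) = -3132)
a(R, I) = (-3132 + I)/(2*R) (a(R, I) = (I - 3132)/(R + R) = (-3132 + I)/((2*R)) = (-3132 + I)*(1/(2*R)) = (-3132 + I)/(2*R))
1/(-1783 + (253415 + a(-181, -29))*(-414563 - 289997)) = 1/(-1783 + (253415 + (½)*(-3132 - 29)/(-181))*(-414563 - 289997)) = 1/(-1783 + (253415 + (½)*(-1/181)*(-3161))*(-704560)) = 1/(-1783 + (253415 + 3161/362)*(-704560)) = 1/(-1783 + (91739391/362)*(-704560)) = 1/(-1783 - 32317952661480/181) = 1/(-32317952984203/181) = -181/32317952984203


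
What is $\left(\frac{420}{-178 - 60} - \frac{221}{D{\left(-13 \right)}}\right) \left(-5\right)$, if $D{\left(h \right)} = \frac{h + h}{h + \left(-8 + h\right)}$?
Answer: $\frac{24715}{17} \approx 1453.8$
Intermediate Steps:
$D{\left(h \right)} = \frac{2 h}{-8 + 2 h}$
$\left(\frac{420}{-178 - 60} - \frac{221}{D{\left(-13 \right)}}\right) \left(-5\right) = \left(\frac{420}{-178 - 60} - \frac{221}{\left(-13\right) \frac{1}{-4 - 13}}\right) \left(-5\right) = \left(\frac{420}{-238} - \frac{221}{\left(-13\right) \frac{1}{-17}}\right) \left(-5\right) = \left(420 \left(- \frac{1}{238}\right) - \frac{221}{\left(-13\right) \left(- \frac{1}{17}\right)}\right) \left(-5\right) = \left(- \frac{30}{17} - \frac{221}{\frac{13}{17}}\right) \left(-5\right) = \left(- \frac{30}{17} - 289\right) \left(-5\right) = \left(- \frac{4943}{17}\right) \left(-5\right) = \frac{24715}{17}$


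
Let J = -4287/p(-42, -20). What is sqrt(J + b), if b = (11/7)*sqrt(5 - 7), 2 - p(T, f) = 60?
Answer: sqrt(12183654 + 259028*I*sqrt(2))/406 ≈ 8.5983 + 0.12923*I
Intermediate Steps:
p(T, f) = -58 (p(T, f) = 2 - 1*60 = 2 - 60 = -58)
J = 4287/58 (J = -4287/(-58) = -4287*(-1/58) = 4287/58 ≈ 73.914)
b = 11*I*sqrt(2)/7 (b = ((1/7)*11)*sqrt(-2) = 11*(I*sqrt(2))/7 = 11*I*sqrt(2)/7 ≈ 2.2223*I)
sqrt(J + b) = sqrt(4287/58 + 11*I*sqrt(2)/7)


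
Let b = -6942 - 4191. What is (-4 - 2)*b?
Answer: 66798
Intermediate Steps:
b = -11133
(-4 - 2)*b = (-4 - 2)*(-11133) = -6*(-11133) = 66798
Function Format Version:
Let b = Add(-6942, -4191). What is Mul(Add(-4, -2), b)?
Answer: 66798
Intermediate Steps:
b = -11133
Mul(Add(-4, -2), b) = Mul(Add(-4, -2), -11133) = Mul(-6, -11133) = 66798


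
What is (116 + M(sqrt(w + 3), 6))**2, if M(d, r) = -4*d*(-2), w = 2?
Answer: 13776 + 1856*sqrt(5) ≈ 17926.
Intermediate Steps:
M(d, r) = 8*d
(116 + M(sqrt(w + 3), 6))**2 = (116 + 8*sqrt(2 + 3))**2 = (116 + 8*sqrt(5))**2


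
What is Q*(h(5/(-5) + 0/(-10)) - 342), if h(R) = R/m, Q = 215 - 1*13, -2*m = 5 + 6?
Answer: -759520/11 ≈ -69047.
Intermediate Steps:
m = -11/2 (m = -(5 + 6)/2 = -½*11 = -11/2 ≈ -5.5000)
Q = 202 (Q = 215 - 13 = 202)
h(R) = -2*R/11 (h(R) = R/(-11/2) = R*(-2/11) = -2*R/11)
Q*(h(5/(-5) + 0/(-10)) - 342) = 202*(-2*(5/(-5) + 0/(-10))/11 - 342) = 202*(-2*(5*(-⅕) + 0*(-⅒))/11 - 342) = 202*(-2*(-1 + 0)/11 - 342) = 202*(-2/11*(-1) - 342) = 202*(2/11 - 342) = 202*(-3760/11) = -759520/11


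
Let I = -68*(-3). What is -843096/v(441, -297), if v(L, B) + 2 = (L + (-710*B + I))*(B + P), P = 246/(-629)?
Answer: 530307384/39565785643 ≈ 0.013403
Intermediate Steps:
I = 204
P = -246/629 (P = 246*(-1/629) = -246/629 ≈ -0.39110)
v(L, B) = -2 + (-246/629 + B)*(204 + L - 710*B) (v(L, B) = -2 + (L + (-710*B + 204))*(B - 246/629) = -2 + (L + (204 - 710*B))*(-246/629 + B) = -2 + (204 + L - 710*B)*(-246/629 + B) = -2 + (-246/629 + B)*(204 + L - 710*B))
-843096/v(441, -297) = -843096/(-3026/37 - 710*(-297)² - 246/629*441 + (302976/629)*(-297) - 297*441) = -843096/(-3026/37 - 710*88209 - 108486/629 - 89983872/629 - 130977) = -843096/(-3026/37 - 62628390 - 108486/629 - 89983872/629 - 130977) = -843096/(-39565785643/629) = -843096*(-629/39565785643) = 530307384/39565785643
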